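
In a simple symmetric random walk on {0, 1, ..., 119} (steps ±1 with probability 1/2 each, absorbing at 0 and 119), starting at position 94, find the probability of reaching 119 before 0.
P(hit 119 before 0) = 94/119

Let u_k = P(hit 119 before 0 | start at k). Then u_0 = 0, u_119 = 1, and u_k = u_{k-1}/2 + u_{k+1}/2 for 1 ≤ k ≤ 118. This harmonic recurrence is solved by u_k = k/119, giving u_94 = 94/119.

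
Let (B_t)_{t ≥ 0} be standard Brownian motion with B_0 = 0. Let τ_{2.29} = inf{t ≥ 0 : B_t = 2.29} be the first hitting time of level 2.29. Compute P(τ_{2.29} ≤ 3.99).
P(τ_{2.29} ≤ 3.99) = 2(1 − Φ(2.29/√3.99)) = 2(1 − Φ(1.1464)) ≈ 0.2516

By the reflection principle for standard BM, P(τ_b ≤ t) = 2 · P(B_t ≥ b). Since B_t ~ N(0, t), P(B_t ≥ 2.29) = 1 − Φ(2.29/√t) = 1 − Φ(2.29/√3.99) = 1 − Φ(1.1464) ≈ 0.12581. Doubling: P(τ_{2.29} ≤ 3.99) ≈ 2 · 0.12581 = 0.25162 ≈ 0.2516.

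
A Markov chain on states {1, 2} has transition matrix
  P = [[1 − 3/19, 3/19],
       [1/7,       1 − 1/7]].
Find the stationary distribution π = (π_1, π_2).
π_1 = 19/40, π_2 = 21/40

Solve πP = π with π_1 + π_2 = 1. From πP = π: π_1 · (1 − 3/19) + π_2 · 1/7 = π_1 ⇒ π_2 · 1/7 = π_1 · 3/19 ⇒ π_2/π_1 = (3/19)/(1/7) = 21/19. Together with π_1 + π_2 = 1:
  π_1 = (1/7)/(3/19 + 1/7) = (1/7)/(40/133) = 19/40,
  π_2 = (3/19)/(3/19 + 1/7) = (3/19)/(40/133) = 21/40.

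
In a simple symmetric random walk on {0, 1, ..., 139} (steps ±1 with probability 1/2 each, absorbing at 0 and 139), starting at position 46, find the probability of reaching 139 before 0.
P(hit 139 before 0) = 46/139

Let u_k = P(hit 139 before 0 | start at k). Then u_0 = 0, u_139 = 1, and u_k = u_{k-1}/2 + u_{k+1}/2 for 1 ≤ k ≤ 138. This harmonic recurrence is solved by u_k = k/139, giving u_46 = 46/139.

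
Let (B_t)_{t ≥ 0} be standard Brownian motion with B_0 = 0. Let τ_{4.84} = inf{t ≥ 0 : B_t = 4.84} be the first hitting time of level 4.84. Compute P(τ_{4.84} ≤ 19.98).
P(τ_{4.84} ≤ 19.98) = 2(1 − Φ(4.84/√19.98)) = 2(1 − Φ(1.0828)) ≈ 0.2789

By the reflection principle for standard BM, P(τ_b ≤ t) = 2 · P(B_t ≥ b). Since B_t ~ N(0, t), P(B_t ≥ 4.84) = 1 − Φ(4.84/√t) = 1 − Φ(4.84/√19.98) = 1 − Φ(1.0828) ≈ 0.13945. Doubling: P(τ_{4.84} ≤ 19.98) ≈ 2 · 0.13945 = 0.27890 ≈ 0.2789.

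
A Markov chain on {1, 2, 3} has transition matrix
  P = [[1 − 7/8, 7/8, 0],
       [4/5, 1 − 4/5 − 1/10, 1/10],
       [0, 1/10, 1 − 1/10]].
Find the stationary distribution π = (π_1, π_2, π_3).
π = (16/51, 35/102, 35/102)

This is a birth-death chain on three states, which satisfies detailed balance: π_1 · P_{12} = π_2 · P_{21} and π_2 · P_{23} = π_3 · P_{32}.
From π_1 · 7/8 = π_2 · 4/5: π_2/π_1 = (7/8)/(4/5) = 35/32.
From π_2 · 1/10 = π_3 · 1/10: π_3/π_2 = (1/10)/(1/10) = 1.
Take π_1 proportional to 1; then unnormalized π = (1, 35/32, 35/32). Normalize by dividing by the sum 51/16:
  π = (16/51, 35/102, 35/102).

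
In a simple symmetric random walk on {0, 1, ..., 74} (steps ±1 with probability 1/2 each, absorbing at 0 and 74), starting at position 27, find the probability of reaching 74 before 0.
P(hit 74 before 0) = 27/74

Let u_k = P(hit 74 before 0 | start at k). Then u_0 = 0, u_74 = 1, and u_k = u_{k-1}/2 + u_{k+1}/2 for 1 ≤ k ≤ 73. This harmonic recurrence is solved by u_k = k/74, giving u_27 = 27/74.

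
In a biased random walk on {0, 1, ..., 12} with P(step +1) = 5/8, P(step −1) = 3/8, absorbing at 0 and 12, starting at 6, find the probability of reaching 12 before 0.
P(hit 12 before 0) = (1 − (3/5)^6) / (1 − (3/5)^12) = 15625/16354

Let u_k denote P(reach 12 before 0 | start at k). Boundary: u_0 = 0, u_12 = 1. Recurrence: u_k = 5/8·u_{k+1} + 3/8·u_{k-1} for 1 ≤ k ≤ 11. Try u_k = A + B·r^k with r = q/p = (3/8)/(5/8) = 3/5. Substitution satisfies the recurrence; boundary conditions give:
  u_k = (1 − r^k) / (1 − r^N) = (1 − (3/5)^6) / (1 − (3/5)^12) = 15625/16354.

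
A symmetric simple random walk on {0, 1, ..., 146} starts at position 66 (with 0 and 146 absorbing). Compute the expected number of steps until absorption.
E[τ | X_0 = 66] = 5280

Let v_k = E[τ | X_0 = k]. Boundary: v_0 = v_146 = 0. Recurrence: v_k = 1 + (v_{k-1} + v_{k+1})/2 for 1 ≤ k ≤ 145. The particular solution to v_k − (v_{k-1} + v_{k+1})/2 = 1 is v_k = −k^2. Adding homogeneous solution A + B k and matching boundaries gives v_k = k (146 − k). Substituting k = 66: v_66 = 66 · 80 = 5280.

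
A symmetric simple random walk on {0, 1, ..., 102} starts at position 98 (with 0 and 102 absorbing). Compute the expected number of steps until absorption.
E[τ | X_0 = 98] = 392

Let v_k = E[τ | X_0 = k]. Boundary: v_0 = v_102 = 0. Recurrence: v_k = 1 + (v_{k-1} + v_{k+1})/2 for 1 ≤ k ≤ 101. The particular solution to v_k − (v_{k-1} + v_{k+1})/2 = 1 is v_k = −k^2. Adding homogeneous solution A + B k and matching boundaries gives v_k = k (102 − k). Substituting k = 98: v_98 = 98 · 4 = 392.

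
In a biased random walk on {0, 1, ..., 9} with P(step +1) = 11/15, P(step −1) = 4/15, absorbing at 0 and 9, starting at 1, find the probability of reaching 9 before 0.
P(hit 9 before 0) = (1 − (4/11)^1) / (1 − (4/11)^9) = 214358881/336812221

Let u_k denote P(reach 9 before 0 | start at k). Boundary: u_0 = 0, u_9 = 1. Recurrence: u_k = 11/15·u_{k+1} + 4/15·u_{k-1} for 1 ≤ k ≤ 8. Try u_k = A + B·r^k with r = q/p = (4/15)/(11/15) = 4/11. Substitution satisfies the recurrence; boundary conditions give:
  u_k = (1 − r^k) / (1 − r^N) = (1 − (4/11)^1) / (1 − (4/11)^9) = 214358881/336812221.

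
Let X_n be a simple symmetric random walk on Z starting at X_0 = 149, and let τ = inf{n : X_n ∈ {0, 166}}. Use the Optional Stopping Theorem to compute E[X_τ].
E[X_τ] = 149

X_n is a martingale and τ is a bounded-mean stopping time (indeed τ is finite a.s. with bounded expectation since the walk is in a bounded region). By the OST, E[X_τ] = E[X_0] = 149. Equivalently: E[X_τ] = 166 · P(hit 166 first) + 0 · P(hit 0 first) = 166 · (149/166) = 149.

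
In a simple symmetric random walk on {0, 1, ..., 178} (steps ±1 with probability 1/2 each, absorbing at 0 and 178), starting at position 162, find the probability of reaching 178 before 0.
P(hit 178 before 0) = 162/178 = 81/89

Let u_k = P(hit 178 before 0 | start at k). Then u_0 = 0, u_178 = 1, and u_k = u_{k-1}/2 + u_{k+1}/2 for 1 ≤ k ≤ 177. This harmonic recurrence is solved by u_k = k/178, giving u_162 = 162/178 = 81/89.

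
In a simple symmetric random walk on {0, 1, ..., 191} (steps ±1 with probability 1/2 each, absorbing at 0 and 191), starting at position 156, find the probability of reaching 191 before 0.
P(hit 191 before 0) = 156/191

Let u_k = P(hit 191 before 0 | start at k). Then u_0 = 0, u_191 = 1, and u_k = u_{k-1}/2 + u_{k+1}/2 for 1 ≤ k ≤ 190. This harmonic recurrence is solved by u_k = k/191, giving u_156 = 156/191.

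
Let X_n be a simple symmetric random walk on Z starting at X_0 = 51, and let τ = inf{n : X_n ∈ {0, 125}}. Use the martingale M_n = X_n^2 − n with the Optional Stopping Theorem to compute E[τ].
E[τ] = 3774

M_n = X_n^2 − n is a martingale (since E[X_{n+1}^2 | F_n] = X_n^2 + 1). By OST (τ has finite mean in a bounded region), E[M_τ] = E[M_0] = X_0^2 − 0 = 51^2 = 2601. Also E[M_τ] = E[X_τ^2] − E[τ]. The walk exits at 0 or 125, with P(hit 125 first) = 51/125, so E[X_τ^2] = 125^2 · 51/125 + 0 = 6375. Thus E[τ] = E[X_τ^2] − E[M_τ] = 6375 − 2601 = 3774 = 51(125 − 51) = 3774.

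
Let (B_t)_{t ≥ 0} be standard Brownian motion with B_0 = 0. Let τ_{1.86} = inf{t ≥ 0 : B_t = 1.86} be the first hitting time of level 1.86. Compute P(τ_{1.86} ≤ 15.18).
P(τ_{1.86} ≤ 15.18) = 2(1 − Φ(1.86/√15.18)) = 2(1 − Φ(0.4774)) ≈ 0.6331

By the reflection principle for standard BM, P(τ_b ≤ t) = 2 · P(B_t ≥ b). Since B_t ~ N(0, t), P(B_t ≥ 1.86) = 1 − Φ(1.86/√t) = 1 − Φ(1.86/√15.18) = 1 − Φ(0.4774) ≈ 0.31654. Doubling: P(τ_{1.86} ≤ 15.18) ≈ 2 · 0.31654 = 0.63308 ≈ 0.6331.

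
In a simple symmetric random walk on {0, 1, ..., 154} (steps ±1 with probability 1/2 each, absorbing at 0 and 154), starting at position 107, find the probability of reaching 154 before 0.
P(hit 154 before 0) = 107/154

Let u_k = P(hit 154 before 0 | start at k). Then u_0 = 0, u_154 = 1, and u_k = u_{k-1}/2 + u_{k+1}/2 for 1 ≤ k ≤ 153. This harmonic recurrence is solved by u_k = k/154, giving u_107 = 107/154.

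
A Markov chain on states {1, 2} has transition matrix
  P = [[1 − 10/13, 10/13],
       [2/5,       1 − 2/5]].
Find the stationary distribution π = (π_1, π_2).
π_1 = 13/38, π_2 = 25/38

Solve πP = π with π_1 + π_2 = 1. From πP = π: π_1 · (1 − 10/13) + π_2 · 2/5 = π_1 ⇒ π_2 · 2/5 = π_1 · 10/13 ⇒ π_2/π_1 = (10/13)/(2/5) = 25/13. Together with π_1 + π_2 = 1:
  π_1 = (2/5)/(10/13 + 2/5) = (2/5)/(76/65) = 13/38,
  π_2 = (10/13)/(10/13 + 2/5) = (10/13)/(76/65) = 25/38.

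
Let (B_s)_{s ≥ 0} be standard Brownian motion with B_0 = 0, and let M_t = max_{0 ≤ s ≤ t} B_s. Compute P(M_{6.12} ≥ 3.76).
P(M_{6.12} ≥ 3.76) = 2·P(B_{6.12} ≥ 3.76) = 2(1 − Φ(3.76/√6.12)) ≈ 0.1285

By the reflection principle for Brownian motion, P(M_t ≥ a) = 2 · P(B_t ≥ a) for a ≥ 0. Since B_t ~ N(0, t), P(B_t ≥ 3.76) = 1 − Φ(3.76/√t) = 1 − Φ(3.76/√6.12) = 1 − Φ(1.5199). So
  P(M_{6.12} ≥ 3.76) = 2(1 − Φ(1.5199)) ≈ 0.1285.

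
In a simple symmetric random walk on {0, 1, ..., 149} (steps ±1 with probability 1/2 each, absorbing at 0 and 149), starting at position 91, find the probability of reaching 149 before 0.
P(hit 149 before 0) = 91/149

Let u_k = P(hit 149 before 0 | start at k). Then u_0 = 0, u_149 = 1, and u_k = u_{k-1}/2 + u_{k+1}/2 for 1 ≤ k ≤ 148. This harmonic recurrence is solved by u_k = k/149, giving u_91 = 91/149.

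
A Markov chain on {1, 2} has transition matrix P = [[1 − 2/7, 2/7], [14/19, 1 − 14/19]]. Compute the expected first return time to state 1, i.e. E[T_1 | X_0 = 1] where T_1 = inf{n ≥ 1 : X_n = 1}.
E[T_1 | X_0 = 1] = 1/π_1 = 68/49

For an irreducible recurrent Markov chain with stationary distribution π, E[T_i | X_0 = i] = 1/π_i (Kac's formula). Here π_1 = (14/19)/(2/7 + 14/19) = (14/19)/(136/133) = 49/68, so E[T_1 | X_0 = 1] = 1/π_1 = (2/7 + 14/19)/(14/19) = (136/133)/(14/19) = 68/49.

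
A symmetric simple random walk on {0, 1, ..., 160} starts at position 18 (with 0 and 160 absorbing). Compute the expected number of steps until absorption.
E[τ | X_0 = 18] = 2556

Let v_k = E[τ | X_0 = k]. Boundary: v_0 = v_160 = 0. Recurrence: v_k = 1 + (v_{k-1} + v_{k+1})/2 for 1 ≤ k ≤ 159. The particular solution to v_k − (v_{k-1} + v_{k+1})/2 = 1 is v_k = −k^2. Adding homogeneous solution A + B k and matching boundaries gives v_k = k (160 − k). Substituting k = 18: v_18 = 18 · 142 = 2556.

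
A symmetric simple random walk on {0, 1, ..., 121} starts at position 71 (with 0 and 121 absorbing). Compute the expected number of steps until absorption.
E[τ | X_0 = 71] = 3550

Let v_k = E[τ | X_0 = k]. Boundary: v_0 = v_121 = 0. Recurrence: v_k = 1 + (v_{k-1} + v_{k+1})/2 for 1 ≤ k ≤ 120. The particular solution to v_k − (v_{k-1} + v_{k+1})/2 = 1 is v_k = −k^2. Adding homogeneous solution A + B k and matching boundaries gives v_k = k (121 − k). Substituting k = 71: v_71 = 71 · 50 = 3550.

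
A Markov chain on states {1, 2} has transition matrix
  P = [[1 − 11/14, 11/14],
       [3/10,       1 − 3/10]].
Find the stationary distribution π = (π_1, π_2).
π_1 = 21/76, π_2 = 55/76

Solve πP = π with π_1 + π_2 = 1. From πP = π: π_1 · (1 − 11/14) + π_2 · 3/10 = π_1 ⇒ π_2 · 3/10 = π_1 · 11/14 ⇒ π_2/π_1 = (11/14)/(3/10) = 55/21. Together with π_1 + π_2 = 1:
  π_1 = (3/10)/(11/14 + 3/10) = (3/10)/(38/35) = 21/76,
  π_2 = (11/14)/(11/14 + 3/10) = (11/14)/(38/35) = 55/76.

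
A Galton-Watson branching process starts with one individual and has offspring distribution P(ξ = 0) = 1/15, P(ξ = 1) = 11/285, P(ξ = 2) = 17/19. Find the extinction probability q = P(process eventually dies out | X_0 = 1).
q = 19/255

The pgf is f(s) = 1/15 + 11/285·s + 17/19·s². The extinction probability q is the smallest fixed point of f in [0, 1]. Setting s = f(s):
  17/19·s² + (11/285 − 1)·s + 1/15 = 0
  17/19·s² − (1/15 + 17/19)·s + 1/15 = 0
which factors as (s − 1)·(17/19·s − 1/15) = 0, giving roots s = 1 and s = (1/15)/(17/19) = 19/255.
Mean offspring μ = 11/285 + 2·17/19 = 521/285 > 1 (supercritical), so q < 1. The extinction probability is the smaller root: q = (1/15)/(17/19) = 19/255.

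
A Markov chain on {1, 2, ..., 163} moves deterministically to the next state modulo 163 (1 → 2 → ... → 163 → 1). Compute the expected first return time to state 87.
E[T_87 | X_0 = 87] = 163

The chain cycles deterministically, so starting at state 87 it returns in exactly 163 steps. Equivalently, the stationary distribution is uniform π_j = 1/163 for every state j, so by Kac's formula E[T_87] = 1/π_87 = 163.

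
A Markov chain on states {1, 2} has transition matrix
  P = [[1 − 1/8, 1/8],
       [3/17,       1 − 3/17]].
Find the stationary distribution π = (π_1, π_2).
π_1 = 24/41, π_2 = 17/41

Solve πP = π with π_1 + π_2 = 1. From πP = π: π_1 · (1 − 1/8) + π_2 · 3/17 = π_1 ⇒ π_2 · 3/17 = π_1 · 1/8 ⇒ π_2/π_1 = (1/8)/(3/17) = 17/24. Together with π_1 + π_2 = 1:
  π_1 = (3/17)/(1/8 + 3/17) = (3/17)/(41/136) = 24/41,
  π_2 = (1/8)/(1/8 + 3/17) = (1/8)/(41/136) = 17/41.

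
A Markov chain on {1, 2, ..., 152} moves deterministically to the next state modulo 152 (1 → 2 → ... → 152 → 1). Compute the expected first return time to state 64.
E[T_64 | X_0 = 64] = 152

The chain cycles deterministically, so starting at state 64 it returns in exactly 152 steps. Equivalently, the stationary distribution is uniform π_j = 1/152 for every state j, so by Kac's formula E[T_64] = 1/π_64 = 152.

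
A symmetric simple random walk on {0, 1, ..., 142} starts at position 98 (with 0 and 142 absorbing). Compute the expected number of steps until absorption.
E[τ | X_0 = 98] = 4312

Let v_k = E[τ | X_0 = k]. Boundary: v_0 = v_142 = 0. Recurrence: v_k = 1 + (v_{k-1} + v_{k+1})/2 for 1 ≤ k ≤ 141. The particular solution to v_k − (v_{k-1} + v_{k+1})/2 = 1 is v_k = −k^2. Adding homogeneous solution A + B k and matching boundaries gives v_k = k (142 − k). Substituting k = 98: v_98 = 98 · 44 = 4312.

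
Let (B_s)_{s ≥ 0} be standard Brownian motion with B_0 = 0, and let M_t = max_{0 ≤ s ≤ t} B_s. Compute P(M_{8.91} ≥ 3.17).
P(M_{8.91} ≥ 3.17) = 2·P(B_{8.91} ≥ 3.17) = 2(1 − Φ(3.17/√8.91)) ≈ 0.2882

By the reflection principle for Brownian motion, P(M_t ≥ a) = 2 · P(B_t ≥ a) for a ≥ 0. Since B_t ~ N(0, t), P(B_t ≥ 3.17) = 1 − Φ(3.17/√t) = 1 − Φ(3.17/√8.91) = 1 − Φ(1.0620). So
  P(M_{8.91} ≥ 3.17) = 2(1 − Φ(1.0620)) ≈ 0.2882.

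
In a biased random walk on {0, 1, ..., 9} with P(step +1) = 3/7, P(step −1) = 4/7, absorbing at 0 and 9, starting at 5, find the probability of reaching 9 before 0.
P(hit 9 before 0) = (1 − (4/3)^5) / (1 − (4/3)^9) = 63261/242461

Let u_k denote P(reach 9 before 0 | start at k). Boundary: u_0 = 0, u_9 = 1. Recurrence: u_k = 3/7·u_{k+1} + 4/7·u_{k-1} for 1 ≤ k ≤ 8. Try u_k = A + B·r^k with r = q/p = (4/7)/(3/7) = 4/3. Substitution satisfies the recurrence; boundary conditions give:
  u_k = (1 − r^k) / (1 − r^N) = (1 − (4/3)^5) / (1 − (4/3)^9) = 63261/242461.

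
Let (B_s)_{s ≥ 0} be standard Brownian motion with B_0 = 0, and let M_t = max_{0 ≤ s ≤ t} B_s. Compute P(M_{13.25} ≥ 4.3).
P(M_{13.25} ≥ 4.3) = 2·P(B_{13.25} ≥ 4.3) = 2(1 − Φ(4.3/√13.25)) ≈ 0.2375

By the reflection principle for Brownian motion, P(M_t ≥ a) = 2 · P(B_t ≥ a) for a ≥ 0. Since B_t ~ N(0, t), P(B_t ≥ 4.3) = 1 − Φ(4.3/√t) = 1 − Φ(4.3/√13.25) = 1 − Φ(1.1813). So
  P(M_{13.25} ≥ 4.3) = 2(1 − Φ(1.1813)) ≈ 0.2375.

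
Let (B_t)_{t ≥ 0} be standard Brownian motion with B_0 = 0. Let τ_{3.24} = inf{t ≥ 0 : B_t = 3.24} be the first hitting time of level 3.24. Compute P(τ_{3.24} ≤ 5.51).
P(τ_{3.24} ≤ 5.51) = 2(1 − Φ(3.24/√5.51)) = 2(1 − Φ(1.3803)) ≈ 0.1675

By the reflection principle for standard BM, P(τ_b ≤ t) = 2 · P(B_t ≥ b). Since B_t ~ N(0, t), P(B_t ≥ 3.24) = 1 − Φ(3.24/√t) = 1 − Φ(3.24/√5.51) = 1 − Φ(1.3803) ≈ 0.08375. Doubling: P(τ_{3.24} ≤ 5.51) ≈ 2 · 0.08375 = 0.16750 ≈ 0.1675.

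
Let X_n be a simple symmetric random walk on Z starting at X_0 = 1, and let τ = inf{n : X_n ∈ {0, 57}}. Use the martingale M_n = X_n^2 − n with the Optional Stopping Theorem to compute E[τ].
E[τ] = 56

M_n = X_n^2 − n is a martingale (since E[X_{n+1}^2 | F_n] = X_n^2 + 1). By OST (τ has finite mean in a bounded region), E[M_τ] = E[M_0] = X_0^2 − 0 = 1^2 = 1. Also E[M_τ] = E[X_τ^2] − E[τ]. The walk exits at 0 or 57, with P(hit 57 first) = 1/57, so E[X_τ^2] = 57^2 · 1/57 + 0 = 57. Thus E[τ] = E[X_τ^2] − E[M_τ] = 57 − 1 = 56 = 1(57 − 1) = 56.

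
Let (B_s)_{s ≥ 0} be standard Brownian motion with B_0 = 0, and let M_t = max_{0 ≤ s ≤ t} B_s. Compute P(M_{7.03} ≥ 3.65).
P(M_{7.03} ≥ 3.65) = 2·P(B_{7.03} ≥ 3.65) = 2(1 − Φ(3.65/√7.03)) ≈ 0.1686

By the reflection principle for Brownian motion, P(M_t ≥ a) = 2 · P(B_t ≥ a) for a ≥ 0. Since B_t ~ N(0, t), P(B_t ≥ 3.65) = 1 − Φ(3.65/√t) = 1 − Φ(3.65/√7.03) = 1 − Φ(1.3766). So
  P(M_{7.03} ≥ 3.65) = 2(1 − Φ(1.3766)) ≈ 0.1686.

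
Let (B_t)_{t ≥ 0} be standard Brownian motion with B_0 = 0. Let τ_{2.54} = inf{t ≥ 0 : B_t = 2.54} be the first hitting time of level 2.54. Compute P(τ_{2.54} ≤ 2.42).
P(τ_{2.54} ≤ 2.42) = 2(1 − Φ(2.54/√2.42)) = 2(1 − Φ(1.6328)) ≈ 0.1025

By the reflection principle for standard BM, P(τ_b ≤ t) = 2 · P(B_t ≥ b). Since B_t ~ N(0, t), P(B_t ≥ 2.54) = 1 − Φ(2.54/√t) = 1 − Φ(2.54/√2.42) = 1 − Φ(1.6328) ≈ 0.05126. Doubling: P(τ_{2.54} ≤ 2.42) ≈ 2 · 0.05126 = 0.10252 ≈ 0.1025.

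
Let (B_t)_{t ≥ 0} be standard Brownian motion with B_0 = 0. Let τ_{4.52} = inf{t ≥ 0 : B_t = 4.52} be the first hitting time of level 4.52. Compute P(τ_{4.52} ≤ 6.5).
P(τ_{4.52} ≤ 6.5) = 2(1 − Φ(4.52/√6.5)) = 2(1 − Φ(1.7729)) ≈ 0.0762

By the reflection principle for standard BM, P(τ_b ≤ t) = 2 · P(B_t ≥ b). Since B_t ~ N(0, t), P(B_t ≥ 4.52) = 1 − Φ(4.52/√t) = 1 − Φ(4.52/√6.5) = 1 − Φ(1.7729) ≈ 0.03812. Doubling: P(τ_{4.52} ≤ 6.5) ≈ 2 · 0.03812 = 0.07624 ≈ 0.0762.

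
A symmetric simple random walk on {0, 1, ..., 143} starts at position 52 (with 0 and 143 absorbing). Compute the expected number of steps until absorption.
E[τ | X_0 = 52] = 4732

Let v_k = E[τ | X_0 = k]. Boundary: v_0 = v_143 = 0. Recurrence: v_k = 1 + (v_{k-1} + v_{k+1})/2 for 1 ≤ k ≤ 142. The particular solution to v_k − (v_{k-1} + v_{k+1})/2 = 1 is v_k = −k^2. Adding homogeneous solution A + B k and matching boundaries gives v_k = k (143 − k). Substituting k = 52: v_52 = 52 · 91 = 4732.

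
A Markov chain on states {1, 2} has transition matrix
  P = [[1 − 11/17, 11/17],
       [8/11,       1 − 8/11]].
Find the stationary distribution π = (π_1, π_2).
π_1 = 136/257, π_2 = 121/257

Solve πP = π with π_1 + π_2 = 1. From πP = π: π_1 · (1 − 11/17) + π_2 · 8/11 = π_1 ⇒ π_2 · 8/11 = π_1 · 11/17 ⇒ π_2/π_1 = (11/17)/(8/11) = 121/136. Together with π_1 + π_2 = 1:
  π_1 = (8/11)/(11/17 + 8/11) = (8/11)/(257/187) = 136/257,
  π_2 = (11/17)/(11/17 + 8/11) = (11/17)/(257/187) = 121/257.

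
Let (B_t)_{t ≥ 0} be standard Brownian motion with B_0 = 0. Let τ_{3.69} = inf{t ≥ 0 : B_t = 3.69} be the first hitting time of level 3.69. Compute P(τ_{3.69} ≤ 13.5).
P(τ_{3.69} ≤ 13.5) = 2(1 − Φ(3.69/√13.5)) = 2(1 − Φ(1.0043)) ≈ 0.3152

By the reflection principle for standard BM, P(τ_b ≤ t) = 2 · P(B_t ≥ b). Since B_t ~ N(0, t), P(B_t ≥ 3.69) = 1 − Φ(3.69/√t) = 1 − Φ(3.69/√13.5) = 1 − Φ(1.0043) ≈ 0.15762. Doubling: P(τ_{3.69} ≤ 13.5) ≈ 2 · 0.15762 = 0.31524 ≈ 0.3152.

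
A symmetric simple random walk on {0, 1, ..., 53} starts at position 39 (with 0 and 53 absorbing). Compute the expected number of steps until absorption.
E[τ | X_0 = 39] = 546

Let v_k = E[τ | X_0 = k]. Boundary: v_0 = v_53 = 0. Recurrence: v_k = 1 + (v_{k-1} + v_{k+1})/2 for 1 ≤ k ≤ 52. The particular solution to v_k − (v_{k-1} + v_{k+1})/2 = 1 is v_k = −k^2. Adding homogeneous solution A + B k and matching boundaries gives v_k = k (53 − k). Substituting k = 39: v_39 = 39 · 14 = 546.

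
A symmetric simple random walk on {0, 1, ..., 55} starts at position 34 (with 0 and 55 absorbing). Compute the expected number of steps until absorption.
E[τ | X_0 = 34] = 714

Let v_k = E[τ | X_0 = k]. Boundary: v_0 = v_55 = 0. Recurrence: v_k = 1 + (v_{k-1} + v_{k+1})/2 for 1 ≤ k ≤ 54. The particular solution to v_k − (v_{k-1} + v_{k+1})/2 = 1 is v_k = −k^2. Adding homogeneous solution A + B k and matching boundaries gives v_k = k (55 − k). Substituting k = 34: v_34 = 34 · 21 = 714.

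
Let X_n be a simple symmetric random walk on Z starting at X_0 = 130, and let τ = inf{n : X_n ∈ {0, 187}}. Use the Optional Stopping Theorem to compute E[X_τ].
E[X_τ] = 130

X_n is a martingale and τ is a bounded-mean stopping time (indeed τ is finite a.s. with bounded expectation since the walk is in a bounded region). By the OST, E[X_τ] = E[X_0] = 130. Equivalently: E[X_τ] = 187 · P(hit 187 first) + 0 · P(hit 0 first) = 187 · (130/187) = 130.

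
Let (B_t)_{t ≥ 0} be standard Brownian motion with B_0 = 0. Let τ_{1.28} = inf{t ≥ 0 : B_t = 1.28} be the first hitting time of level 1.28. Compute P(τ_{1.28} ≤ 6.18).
P(τ_{1.28} ≤ 6.18) = 2(1 − Φ(1.28/√6.18)) = 2(1 − Φ(0.5149)) ≈ 0.6066

By the reflection principle for standard BM, P(τ_b ≤ t) = 2 · P(B_t ≥ b). Since B_t ~ N(0, t), P(B_t ≥ 1.28) = 1 − Φ(1.28/√t) = 1 − Φ(1.28/√6.18) = 1 − Φ(0.5149) ≈ 0.30331. Doubling: P(τ_{1.28} ≤ 6.18) ≈ 2 · 0.30331 = 0.60662 ≈ 0.6066.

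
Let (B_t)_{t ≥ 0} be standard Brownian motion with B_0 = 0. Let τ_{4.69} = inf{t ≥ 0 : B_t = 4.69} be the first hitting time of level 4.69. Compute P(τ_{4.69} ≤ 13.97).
P(τ_{4.69} ≤ 13.97) = 2(1 − Φ(4.69/√13.97)) = 2(1 − Φ(1.2548)) ≈ 0.2096

By the reflection principle for standard BM, P(τ_b ≤ t) = 2 · P(B_t ≥ b). Since B_t ~ N(0, t), P(B_t ≥ 4.69) = 1 − Φ(4.69/√t) = 1 − Φ(4.69/√13.97) = 1 − Φ(1.2548) ≈ 0.10478. Doubling: P(τ_{4.69} ≤ 13.97) ≈ 2 · 0.10478 = 0.20956 ≈ 0.2096.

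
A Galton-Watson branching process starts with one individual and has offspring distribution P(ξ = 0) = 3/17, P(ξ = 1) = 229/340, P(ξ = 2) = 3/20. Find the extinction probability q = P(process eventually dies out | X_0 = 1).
q = 1

Mean offspring μ = 0·3/17 + 1·229/340 + 2·3/20 = 331/340 ≤ 1. For μ ≤ 1 with offspring not concentrated at 1, the Galton-Watson process goes extinct almost surely, so q = 1.
(Algebraic check: The pgf is f(s) = 3/17 + 229/340·s + 3/20·s². The extinction probability q is the smallest fixed point of f in [0, 1]. Setting s = f(s):
  3/20·s² + (229/340 − 1)·s + 3/17 = 0
  3/20·s² − (3/17 + 3/20)·s + 3/17 = 0
which factors as (s − 1)·(3/20·s − 3/17) = 0, giving roots s = 1 and s = (3/17)/(3/20) = 20/17. Since 20/17 ≥ 1, the smallest root in [0, 1] is s = 1.)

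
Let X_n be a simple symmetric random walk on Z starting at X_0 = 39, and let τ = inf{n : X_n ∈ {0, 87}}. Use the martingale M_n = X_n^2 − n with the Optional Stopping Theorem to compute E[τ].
E[τ] = 1872

M_n = X_n^2 − n is a martingale (since E[X_{n+1}^2 | F_n] = X_n^2 + 1). By OST (τ has finite mean in a bounded region), E[M_τ] = E[M_0] = X_0^2 − 0 = 39^2 = 1521. Also E[M_τ] = E[X_τ^2] − E[τ]. The walk exits at 0 or 87, with P(hit 87 first) = 39/87, so E[X_τ^2] = 87^2 · 39/87 + 0 = 3393. Thus E[τ] = E[X_τ^2] − E[M_τ] = 3393 − 1521 = 1872 = 39(87 − 39) = 1872.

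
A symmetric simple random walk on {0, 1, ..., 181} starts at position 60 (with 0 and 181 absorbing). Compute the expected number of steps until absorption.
E[τ | X_0 = 60] = 7260

Let v_k = E[τ | X_0 = k]. Boundary: v_0 = v_181 = 0. Recurrence: v_k = 1 + (v_{k-1} + v_{k+1})/2 for 1 ≤ k ≤ 180. The particular solution to v_k − (v_{k-1} + v_{k+1})/2 = 1 is v_k = −k^2. Adding homogeneous solution A + B k and matching boundaries gives v_k = k (181 − k). Substituting k = 60: v_60 = 60 · 121 = 7260.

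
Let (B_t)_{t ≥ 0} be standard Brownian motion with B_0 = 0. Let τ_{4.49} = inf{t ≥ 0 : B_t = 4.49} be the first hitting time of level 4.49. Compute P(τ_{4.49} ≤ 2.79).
P(τ_{4.49} ≤ 2.79) = 2(1 − Φ(4.49/√2.79)) = 2(1 − Φ(2.6881)) ≈ 0.0072

By the reflection principle for standard BM, P(τ_b ≤ t) = 2 · P(B_t ≥ b). Since B_t ~ N(0, t), P(B_t ≥ 4.49) = 1 − Φ(4.49/√t) = 1 − Φ(4.49/√2.79) = 1 − Φ(2.6881) ≈ 0.00359. Doubling: P(τ_{4.49} ≤ 2.79) ≈ 2 · 0.00359 = 0.00718 ≈ 0.0072.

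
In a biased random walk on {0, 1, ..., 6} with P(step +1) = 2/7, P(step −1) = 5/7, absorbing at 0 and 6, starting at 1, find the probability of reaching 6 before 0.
P(hit 6 before 0) = (1 − (5/2)^1) / (1 − (5/2)^6) = 32/5187

Let u_k denote P(reach 6 before 0 | start at k). Boundary: u_0 = 0, u_6 = 1. Recurrence: u_k = 2/7·u_{k+1} + 5/7·u_{k-1} for 1 ≤ k ≤ 5. Try u_k = A + B·r^k with r = q/p = (5/7)/(2/7) = 5/2. Substitution satisfies the recurrence; boundary conditions give:
  u_k = (1 − r^k) / (1 − r^N) = (1 − (5/2)^1) / (1 − (5/2)^6) = 32/5187.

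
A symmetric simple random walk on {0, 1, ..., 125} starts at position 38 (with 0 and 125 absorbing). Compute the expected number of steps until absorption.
E[τ | X_0 = 38] = 3306

Let v_k = E[τ | X_0 = k]. Boundary: v_0 = v_125 = 0. Recurrence: v_k = 1 + (v_{k-1} + v_{k+1})/2 for 1 ≤ k ≤ 124. The particular solution to v_k − (v_{k-1} + v_{k+1})/2 = 1 is v_k = −k^2. Adding homogeneous solution A + B k and matching boundaries gives v_k = k (125 − k). Substituting k = 38: v_38 = 38 · 87 = 3306.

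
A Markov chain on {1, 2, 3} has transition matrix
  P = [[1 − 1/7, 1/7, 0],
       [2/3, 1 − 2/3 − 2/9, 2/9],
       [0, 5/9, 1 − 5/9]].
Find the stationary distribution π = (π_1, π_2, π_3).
π = (10/13, 15/91, 6/91)

This is a birth-death chain on three states, which satisfies detailed balance: π_1 · P_{12} = π_2 · P_{21} and π_2 · P_{23} = π_3 · P_{32}.
From π_1 · 1/7 = π_2 · 2/3: π_2/π_1 = (1/7)/(2/3) = 3/14.
From π_2 · 2/9 = π_3 · 5/9: π_3/π_2 = (2/9)/(5/9) = 2/5.
Take π_1 proportional to 1; then unnormalized π = (1, 3/14, 3/35). Normalize by dividing by the sum 13/10:
  π = (10/13, 15/91, 6/91).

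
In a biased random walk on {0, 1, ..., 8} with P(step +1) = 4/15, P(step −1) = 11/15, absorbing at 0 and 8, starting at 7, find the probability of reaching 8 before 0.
P(hit 8 before 0) = (1 − (11/4)^7) / (1 − (11/4)^8) = 11126164/30613335

Let u_k denote P(reach 8 before 0 | start at k). Boundary: u_0 = 0, u_8 = 1. Recurrence: u_k = 4/15·u_{k+1} + 11/15·u_{k-1} for 1 ≤ k ≤ 7. Try u_k = A + B·r^k with r = q/p = (11/15)/(4/15) = 11/4. Substitution satisfies the recurrence; boundary conditions give:
  u_k = (1 − r^k) / (1 − r^N) = (1 − (11/4)^7) / (1 − (11/4)^8) = 11126164/30613335.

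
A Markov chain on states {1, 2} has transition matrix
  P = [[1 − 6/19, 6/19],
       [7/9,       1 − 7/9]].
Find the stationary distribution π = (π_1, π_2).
π_1 = 133/187, π_2 = 54/187

Solve πP = π with π_1 + π_2 = 1. From πP = π: π_1 · (1 − 6/19) + π_2 · 7/9 = π_1 ⇒ π_2 · 7/9 = π_1 · 6/19 ⇒ π_2/π_1 = (6/19)/(7/9) = 54/133. Together with π_1 + π_2 = 1:
  π_1 = (7/9)/(6/19 + 7/9) = (7/9)/(187/171) = 133/187,
  π_2 = (6/19)/(6/19 + 7/9) = (6/19)/(187/171) = 54/187.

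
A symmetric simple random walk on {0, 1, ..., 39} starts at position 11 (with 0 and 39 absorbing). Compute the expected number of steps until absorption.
E[τ | X_0 = 11] = 308

Let v_k = E[τ | X_0 = k]. Boundary: v_0 = v_39 = 0. Recurrence: v_k = 1 + (v_{k-1} + v_{k+1})/2 for 1 ≤ k ≤ 38. The particular solution to v_k − (v_{k-1} + v_{k+1})/2 = 1 is v_k = −k^2. Adding homogeneous solution A + B k and matching boundaries gives v_k = k (39 − k). Substituting k = 11: v_11 = 11 · 28 = 308.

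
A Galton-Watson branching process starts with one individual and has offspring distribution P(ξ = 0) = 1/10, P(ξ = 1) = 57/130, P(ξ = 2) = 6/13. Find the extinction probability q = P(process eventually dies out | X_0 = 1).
q = 13/60

The pgf is f(s) = 1/10 + 57/130·s + 6/13·s². The extinction probability q is the smallest fixed point of f in [0, 1]. Setting s = f(s):
  6/13·s² + (57/130 − 1)·s + 1/10 = 0
  6/13·s² − (1/10 + 6/13)·s + 1/10 = 0
which factors as (s − 1)·(6/13·s − 1/10) = 0, giving roots s = 1 and s = (1/10)/(6/13) = 13/60.
Mean offspring μ = 57/130 + 2·6/13 = 177/130 > 1 (supercritical), so q < 1. The extinction probability is the smaller root: q = (1/10)/(6/13) = 13/60.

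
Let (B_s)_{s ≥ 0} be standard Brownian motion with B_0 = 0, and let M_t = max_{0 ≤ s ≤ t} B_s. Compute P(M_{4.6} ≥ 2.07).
P(M_{4.6} ≥ 2.07) = 2·P(B_{4.6} ≥ 2.07) = 2(1 − Φ(2.07/√4.6)) ≈ 0.3345

By the reflection principle for Brownian motion, P(M_t ≥ a) = 2 · P(B_t ≥ a) for a ≥ 0. Since B_t ~ N(0, t), P(B_t ≥ 2.07) = 1 − Φ(2.07/√t) = 1 − Φ(2.07/√4.6) = 1 − Φ(0.9651). So
  P(M_{4.6} ≥ 2.07) = 2(1 − Φ(0.9651)) ≈ 0.3345.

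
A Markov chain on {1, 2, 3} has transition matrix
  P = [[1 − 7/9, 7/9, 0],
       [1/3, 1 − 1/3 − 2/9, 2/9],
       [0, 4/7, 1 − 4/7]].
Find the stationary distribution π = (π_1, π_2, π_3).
π = (54/229, 126/229, 49/229)

This is a birth-death chain on three states, which satisfies detailed balance: π_1 · P_{12} = π_2 · P_{21} and π_2 · P_{23} = π_3 · P_{32}.
From π_1 · 7/9 = π_2 · 1/3: π_2/π_1 = (7/9)/(1/3) = 7/3.
From π_2 · 2/9 = π_3 · 4/7: π_3/π_2 = (2/9)/(4/7) = 7/18.
Take π_1 proportional to 1; then unnormalized π = (1, 7/3, 49/54). Normalize by dividing by the sum 229/54:
  π = (54/229, 126/229, 49/229).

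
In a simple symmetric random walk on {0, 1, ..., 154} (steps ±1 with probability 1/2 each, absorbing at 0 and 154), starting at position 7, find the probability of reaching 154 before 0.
P(hit 154 before 0) = 7/154 = 1/22

Let u_k = P(hit 154 before 0 | start at k). Then u_0 = 0, u_154 = 1, and u_k = u_{k-1}/2 + u_{k+1}/2 for 1 ≤ k ≤ 153. This harmonic recurrence is solved by u_k = k/154, giving u_7 = 7/154 = 1/22.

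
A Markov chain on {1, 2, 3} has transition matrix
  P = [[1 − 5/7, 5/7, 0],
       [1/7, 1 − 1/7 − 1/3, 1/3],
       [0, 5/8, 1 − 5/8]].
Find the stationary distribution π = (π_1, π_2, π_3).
π = (3/26, 15/26, 4/13)

This is a birth-death chain on three states, which satisfies detailed balance: π_1 · P_{12} = π_2 · P_{21} and π_2 · P_{23} = π_3 · P_{32}.
From π_1 · 5/7 = π_2 · 1/7: π_2/π_1 = (5/7)/(1/7) = 5.
From π_2 · 1/3 = π_3 · 5/8: π_3/π_2 = (1/3)/(5/8) = 8/15.
Take π_1 proportional to 1; then unnormalized π = (1, 5, 8/3). Normalize by dividing by the sum 26/3:
  π = (3/26, 15/26, 4/13).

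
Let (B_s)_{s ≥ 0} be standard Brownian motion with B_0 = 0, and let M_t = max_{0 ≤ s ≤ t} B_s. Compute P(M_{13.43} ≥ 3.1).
P(M_{13.43} ≥ 3.1) = 2·P(B_{13.43} ≥ 3.1) = 2(1 − Φ(3.1/√13.43)) ≈ 0.3976

By the reflection principle for Brownian motion, P(M_t ≥ a) = 2 · P(B_t ≥ a) for a ≥ 0. Since B_t ~ N(0, t), P(B_t ≥ 3.1) = 1 − Φ(3.1/√t) = 1 − Φ(3.1/√13.43) = 1 − Φ(0.8459). So
  P(M_{13.43} ≥ 3.1) = 2(1 − Φ(0.8459)) ≈ 0.3976.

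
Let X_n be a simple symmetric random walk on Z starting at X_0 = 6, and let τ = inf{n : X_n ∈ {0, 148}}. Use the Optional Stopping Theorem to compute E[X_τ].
E[X_τ] = 6

X_n is a martingale and τ is a bounded-mean stopping time (indeed τ is finite a.s. with bounded expectation since the walk is in a bounded region). By the OST, E[X_τ] = E[X_0] = 6. Equivalently: E[X_τ] = 148 · P(hit 148 first) + 0 · P(hit 0 first) = 148 · (6/148) = 6.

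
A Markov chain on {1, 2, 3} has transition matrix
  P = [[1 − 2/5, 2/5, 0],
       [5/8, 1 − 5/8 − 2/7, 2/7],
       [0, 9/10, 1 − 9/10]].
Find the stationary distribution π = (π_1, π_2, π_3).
π = (1575/2903, 1008/2903, 320/2903)

This is a birth-death chain on three states, which satisfies detailed balance: π_1 · P_{12} = π_2 · P_{21} and π_2 · P_{23} = π_3 · P_{32}.
From π_1 · 2/5 = π_2 · 5/8: π_2/π_1 = (2/5)/(5/8) = 16/25.
From π_2 · 2/7 = π_3 · 9/10: π_3/π_2 = (2/7)/(9/10) = 20/63.
Take π_1 proportional to 1; then unnormalized π = (1, 16/25, 64/315). Normalize by dividing by the sum 2903/1575:
  π = (1575/2903, 1008/2903, 320/2903).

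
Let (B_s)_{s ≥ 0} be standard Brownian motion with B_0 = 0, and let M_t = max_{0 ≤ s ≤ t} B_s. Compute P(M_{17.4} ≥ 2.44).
P(M_{17.4} ≥ 2.44) = 2·P(B_{17.4} ≥ 2.44) = 2(1 − Φ(2.44/√17.4)) ≈ 0.5586

By the reflection principle for Brownian motion, P(M_t ≥ a) = 2 · P(B_t ≥ a) for a ≥ 0. Since B_t ~ N(0, t), P(B_t ≥ 2.44) = 1 − Φ(2.44/√t) = 1 − Φ(2.44/√17.4) = 1 − Φ(0.5849). So
  P(M_{17.4} ≥ 2.44) = 2(1 − Φ(0.5849)) ≈ 0.5586.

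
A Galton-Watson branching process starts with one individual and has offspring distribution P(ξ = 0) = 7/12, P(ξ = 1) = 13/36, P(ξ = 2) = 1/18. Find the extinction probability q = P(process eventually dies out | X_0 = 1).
q = 1

Mean offspring μ = 0·7/12 + 1·13/36 + 2·1/18 = 17/36 ≤ 1. For μ ≤ 1 with offspring not concentrated at 1, the Galton-Watson process goes extinct almost surely, so q = 1.
(Algebraic check: The pgf is f(s) = 7/12 + 13/36·s + 1/18·s². The extinction probability q is the smallest fixed point of f in [0, 1]. Setting s = f(s):
  1/18·s² + (13/36 − 1)·s + 7/12 = 0
  1/18·s² − (7/12 + 1/18)·s + 7/12 = 0
which factors as (s − 1)·(1/18·s − 7/12) = 0, giving roots s = 1 and s = (7/12)/(1/18) = 21/2. Since 21/2 ≥ 1, the smallest root in [0, 1] is s = 1.)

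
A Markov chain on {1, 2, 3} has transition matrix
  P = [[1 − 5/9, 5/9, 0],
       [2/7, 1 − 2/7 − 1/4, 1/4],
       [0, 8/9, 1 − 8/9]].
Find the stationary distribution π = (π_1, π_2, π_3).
π = (576/2011, 1120/2011, 315/2011)

This is a birth-death chain on three states, which satisfies detailed balance: π_1 · P_{12} = π_2 · P_{21} and π_2 · P_{23} = π_3 · P_{32}.
From π_1 · 5/9 = π_2 · 2/7: π_2/π_1 = (5/9)/(2/7) = 35/18.
From π_2 · 1/4 = π_3 · 8/9: π_3/π_2 = (1/4)/(8/9) = 9/32.
Take π_1 proportional to 1; then unnormalized π = (1, 35/18, 35/64). Normalize by dividing by the sum 2011/576:
  π = (576/2011, 1120/2011, 315/2011).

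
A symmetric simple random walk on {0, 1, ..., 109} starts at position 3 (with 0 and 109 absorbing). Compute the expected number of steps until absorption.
E[τ | X_0 = 3] = 318

Let v_k = E[τ | X_0 = k]. Boundary: v_0 = v_109 = 0. Recurrence: v_k = 1 + (v_{k-1} + v_{k+1})/2 for 1 ≤ k ≤ 108. The particular solution to v_k − (v_{k-1} + v_{k+1})/2 = 1 is v_k = −k^2. Adding homogeneous solution A + B k and matching boundaries gives v_k = k (109 − k). Substituting k = 3: v_3 = 3 · 106 = 318.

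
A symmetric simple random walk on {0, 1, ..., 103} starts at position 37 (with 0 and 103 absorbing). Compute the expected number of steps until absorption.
E[τ | X_0 = 37] = 2442

Let v_k = E[τ | X_0 = k]. Boundary: v_0 = v_103 = 0. Recurrence: v_k = 1 + (v_{k-1} + v_{k+1})/2 for 1 ≤ k ≤ 102. The particular solution to v_k − (v_{k-1} + v_{k+1})/2 = 1 is v_k = −k^2. Adding homogeneous solution A + B k and matching boundaries gives v_k = k (103 − k). Substituting k = 37: v_37 = 37 · 66 = 2442.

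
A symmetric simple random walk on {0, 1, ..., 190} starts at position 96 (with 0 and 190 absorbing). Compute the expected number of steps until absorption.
E[τ | X_0 = 96] = 9024

Let v_k = E[τ | X_0 = k]. Boundary: v_0 = v_190 = 0. Recurrence: v_k = 1 + (v_{k-1} + v_{k+1})/2 for 1 ≤ k ≤ 189. The particular solution to v_k − (v_{k-1} + v_{k+1})/2 = 1 is v_k = −k^2. Adding homogeneous solution A + B k and matching boundaries gives v_k = k (190 − k). Substituting k = 96: v_96 = 96 · 94 = 9024.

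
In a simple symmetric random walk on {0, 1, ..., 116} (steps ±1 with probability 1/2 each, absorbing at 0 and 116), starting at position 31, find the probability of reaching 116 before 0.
P(hit 116 before 0) = 31/116

Let u_k = P(hit 116 before 0 | start at k). Then u_0 = 0, u_116 = 1, and u_k = u_{k-1}/2 + u_{k+1}/2 for 1 ≤ k ≤ 115. This harmonic recurrence is solved by u_k = k/116, giving u_31 = 31/116.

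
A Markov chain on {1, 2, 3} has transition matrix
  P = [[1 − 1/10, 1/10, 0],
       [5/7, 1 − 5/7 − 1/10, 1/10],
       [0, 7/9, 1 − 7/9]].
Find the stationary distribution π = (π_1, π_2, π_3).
π = (500/579, 70/579, 3/193)

This is a birth-death chain on three states, which satisfies detailed balance: π_1 · P_{12} = π_2 · P_{21} and π_2 · P_{23} = π_3 · P_{32}.
From π_1 · 1/10 = π_2 · 5/7: π_2/π_1 = (1/10)/(5/7) = 7/50.
From π_2 · 1/10 = π_3 · 7/9: π_3/π_2 = (1/10)/(7/9) = 9/70.
Take π_1 proportional to 1; then unnormalized π = (1, 7/50, 9/500). Normalize by dividing by the sum 579/500:
  π = (500/579, 70/579, 3/193).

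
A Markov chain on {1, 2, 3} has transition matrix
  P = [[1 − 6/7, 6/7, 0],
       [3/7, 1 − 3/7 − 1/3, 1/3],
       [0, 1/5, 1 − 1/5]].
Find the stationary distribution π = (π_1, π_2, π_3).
π = (3/19, 6/19, 10/19)

This is a birth-death chain on three states, which satisfies detailed balance: π_1 · P_{12} = π_2 · P_{21} and π_2 · P_{23} = π_3 · P_{32}.
From π_1 · 6/7 = π_2 · 3/7: π_2/π_1 = (6/7)/(3/7) = 2.
From π_2 · 1/3 = π_3 · 1/5: π_3/π_2 = (1/3)/(1/5) = 5/3.
Take π_1 proportional to 1; then unnormalized π = (1, 2, 10/3). Normalize by dividing by the sum 19/3:
  π = (3/19, 6/19, 10/19).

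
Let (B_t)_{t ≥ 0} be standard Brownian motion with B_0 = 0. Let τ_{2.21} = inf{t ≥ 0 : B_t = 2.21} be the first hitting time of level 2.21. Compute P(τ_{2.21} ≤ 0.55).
P(τ_{2.21} ≤ 0.55) = 2(1 − Φ(2.21/√0.55)) = 2(1 − Φ(2.9800)) ≈ 0.0029

By the reflection principle for standard BM, P(τ_b ≤ t) = 2 · P(B_t ≥ b). Since B_t ~ N(0, t), P(B_t ≥ 2.21) = 1 − Φ(2.21/√t) = 1 − Φ(2.21/√0.55) = 1 − Φ(2.9800) ≈ 0.00144. Doubling: P(τ_{2.21} ≤ 0.55) ≈ 2 · 0.00144 = 0.00288 ≈ 0.0029.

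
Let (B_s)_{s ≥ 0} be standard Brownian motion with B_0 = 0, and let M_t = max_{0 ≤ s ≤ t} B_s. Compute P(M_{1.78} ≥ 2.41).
P(M_{1.78} ≥ 2.41) = 2·P(B_{1.78} ≥ 2.41) = 2(1 − Φ(2.41/√1.78)) ≈ 0.0709

By the reflection principle for Brownian motion, P(M_t ≥ a) = 2 · P(B_t ≥ a) for a ≥ 0. Since B_t ~ N(0, t), P(B_t ≥ 2.41) = 1 − Φ(2.41/√t) = 1 − Φ(2.41/√1.78) = 1 − Φ(1.8064). So
  P(M_{1.78} ≥ 2.41) = 2(1 − Φ(1.8064)) ≈ 0.0709.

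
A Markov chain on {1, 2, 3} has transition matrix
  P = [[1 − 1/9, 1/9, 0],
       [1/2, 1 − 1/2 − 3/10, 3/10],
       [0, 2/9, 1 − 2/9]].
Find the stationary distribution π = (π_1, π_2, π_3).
π = (90/137, 20/137, 27/137)

This is a birth-death chain on three states, which satisfies detailed balance: π_1 · P_{12} = π_2 · P_{21} and π_2 · P_{23} = π_3 · P_{32}.
From π_1 · 1/9 = π_2 · 1/2: π_2/π_1 = (1/9)/(1/2) = 2/9.
From π_2 · 3/10 = π_3 · 2/9: π_3/π_2 = (3/10)/(2/9) = 27/20.
Take π_1 proportional to 1; then unnormalized π = (1, 2/9, 3/10). Normalize by dividing by the sum 137/90:
  π = (90/137, 20/137, 27/137).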